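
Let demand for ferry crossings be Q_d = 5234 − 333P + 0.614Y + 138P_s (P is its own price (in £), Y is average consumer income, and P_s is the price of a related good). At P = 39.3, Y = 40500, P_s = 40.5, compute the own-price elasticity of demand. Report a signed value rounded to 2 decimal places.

At the given values, Q_d = 5234 − 333(39.3) + 0.614(40500) + 138(40.5) = 22603.1.
∂Q_d/∂P = −333.
E = (-333) × (39.3/22603.1) = -0.5789…

-0.58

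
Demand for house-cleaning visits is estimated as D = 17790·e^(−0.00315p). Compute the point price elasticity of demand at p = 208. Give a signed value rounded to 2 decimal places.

dD/dp = −0.00315·D = -29.1029. At p = 208, D = 9239.03.
Ed = (dD/dp)·(p/D) = (-29.1029) × (208/9239.03) = -0.6552

-0.66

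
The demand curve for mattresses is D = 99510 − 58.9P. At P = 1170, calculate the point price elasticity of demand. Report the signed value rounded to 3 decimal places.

-2.252

dD/dP = −58.9. At P = 1170, D = 99510 − 58.9(1170) = 30597.
Ed = (dD/dP)·(P/D) = −58.9 × (1170/30597) = -2.25227…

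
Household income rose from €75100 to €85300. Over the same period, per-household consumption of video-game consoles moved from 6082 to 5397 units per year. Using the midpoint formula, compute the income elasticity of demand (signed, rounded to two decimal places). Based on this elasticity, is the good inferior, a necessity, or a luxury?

-0.94; inferior

%ΔQ = (5397 − 6082)/[( 6082 + 5397)/2] = -685/5739.5 = -0.119348…
%ΔIncome = (85300 − 75100)/[( 75100 + 85300)/2] = 10200/80200 = 0.127182…
E_income = (-685/5739.5) / (10200/80200) = -0.9384…
E_income < 0 ⇒ inferior good.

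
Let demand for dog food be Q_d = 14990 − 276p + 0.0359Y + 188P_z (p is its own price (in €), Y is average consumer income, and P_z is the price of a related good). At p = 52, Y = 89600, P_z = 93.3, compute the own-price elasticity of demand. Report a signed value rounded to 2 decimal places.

At the given values, Q_d = 14990 − 276(52) + 0.0359(89600) + 188(93.3) = 21395.04.
∂Q_d/∂p = −276.
E = (-276) × (52/21395.04) = -0.6708…

-0.67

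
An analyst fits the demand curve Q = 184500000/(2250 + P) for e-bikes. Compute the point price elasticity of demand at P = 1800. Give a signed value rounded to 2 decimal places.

-0.44

dQ/dP = −184500000/(2250 + P)² = -11.2483. At P = 1800, Q = 45555.6.
Ed = (dQ/dP)·(P/Q) = (-11.2483) × (1800/45555.6) = -0.4444…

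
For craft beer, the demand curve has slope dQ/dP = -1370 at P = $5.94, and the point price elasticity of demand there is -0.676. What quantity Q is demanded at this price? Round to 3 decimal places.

Ed = (dQ/dP)·(P/Q) ⇒ Q = (dQ/dP)·P/Ed = (-1370)·5.94/(-0.676) = 12038.16568…

12038.166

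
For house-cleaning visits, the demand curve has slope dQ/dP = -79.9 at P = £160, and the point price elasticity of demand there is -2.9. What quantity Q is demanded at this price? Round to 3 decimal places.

4408.276

Ed = (dQ/dP)·(P/Q) ⇒ Q = (dQ/dP)·P/Ed = (-79.9)·160/(-2.9) = 4408.27586…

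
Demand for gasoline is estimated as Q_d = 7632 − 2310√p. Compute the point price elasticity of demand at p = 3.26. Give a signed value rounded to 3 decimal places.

-0.603

dQ_d/dp = −2310/(2√p) = -639.695. At p = 3.26, Q_d = 3461.19.
Ed = (dQ_d/dp)·(p/Q_d) = (-639.695) × (3.26/3461.19) = -0.60251…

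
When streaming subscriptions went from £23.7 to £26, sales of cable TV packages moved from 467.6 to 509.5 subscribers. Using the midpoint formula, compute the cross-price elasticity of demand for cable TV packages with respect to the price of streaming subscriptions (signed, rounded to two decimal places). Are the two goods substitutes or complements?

0.93; substitutes

%ΔQ_{cable TV packages} = (509.5 − 467.6)/avg = 41.9/488.55 = 0.085763…
%ΔP_{streaming subscriptions} = (26 − 23.7)/avg = 2.3/24.85 = 0.092555…
E_cross = (41.9/488.55) / (2.3/24.85) = 0.9266…
E_cross > 0 ⇒ the goods are substitutes.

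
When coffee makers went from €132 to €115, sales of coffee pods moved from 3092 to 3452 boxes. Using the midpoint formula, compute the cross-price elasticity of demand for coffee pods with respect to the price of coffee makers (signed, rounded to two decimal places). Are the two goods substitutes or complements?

-0.80; complements

%ΔQ_{coffee pods} = (3452 − 3092)/avg = 360/3272 = 0.110024…
%ΔP_{coffee makers} = (115 − 132)/avg = -17/123.5 = -0.137651…
E_cross = (360/3272) / (-17/123.5) = -0.7992…
E_cross < 0 ⇒ the goods are complements.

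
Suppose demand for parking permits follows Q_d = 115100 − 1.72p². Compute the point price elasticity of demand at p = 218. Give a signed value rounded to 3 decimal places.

-4.901

dQ_d/dp = −2·1.72·p = -749.92. At p = 218, Q_d = 33358.72.
Ed = (dQ_d/dp)·(p/Q_d) = (-749.92) × (218/33358.72) = -4.90074…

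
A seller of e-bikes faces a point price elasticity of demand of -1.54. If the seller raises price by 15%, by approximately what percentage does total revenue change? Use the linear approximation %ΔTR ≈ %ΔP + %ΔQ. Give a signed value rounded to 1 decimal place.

-8.1%

%ΔQ ≈ Ed × %ΔP = (-1.54) × (+15%) = -23.1000%
%ΔTR ≈ %ΔP + %ΔQ = (+15%) + (-23.1000%) = -8.1000%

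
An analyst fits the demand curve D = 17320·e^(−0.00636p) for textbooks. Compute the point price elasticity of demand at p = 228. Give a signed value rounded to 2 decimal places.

-1.45

dD/dp = −0.00636·D = -25.8371. At p = 228, D = 4062.43.
Ed = (dD/dp)·(p/D) = (-25.8371) × (228/4062.43) = -1.4500…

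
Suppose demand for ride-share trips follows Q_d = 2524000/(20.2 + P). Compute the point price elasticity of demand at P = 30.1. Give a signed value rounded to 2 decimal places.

dQ_d/dP = −2524000/(20.2 + P)² = -997.593. At P = 30.1, Q_d = 50178.9.
Ed = (dQ_d/dP)·(P/Q_d) = (-997.593) × (30.1/50178.9) = -0.5984…

-0.60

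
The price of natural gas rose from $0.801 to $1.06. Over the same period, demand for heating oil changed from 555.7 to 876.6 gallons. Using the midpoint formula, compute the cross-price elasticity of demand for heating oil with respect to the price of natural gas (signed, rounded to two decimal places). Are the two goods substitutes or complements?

%ΔQ_{heating oil} = (876.6 − 555.7)/avg = 320.9/716.15 = 0.448090…
%ΔP_{natural gas} = (1.06 − 0.801)/avg = 0.259/0.9305 = 0.278344…
E_cross = (320.9/716.15) / (0.259/0.9305) = 1.6098…
E_cross > 0 ⇒ the goods are substitutes.

1.61; substitutes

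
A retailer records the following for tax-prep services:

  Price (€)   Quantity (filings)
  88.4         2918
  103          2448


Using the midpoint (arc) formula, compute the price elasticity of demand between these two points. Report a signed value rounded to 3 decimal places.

-1.148

%ΔQ = (2448 − 2918) / [(2918 + 2448)/2] = -470/2683 = -0.175177…
%ΔP = (103 − 88.4) / [(88.4 + 103)/2] = 14.6/95.7 = 0.152560…
Arc Ed = %ΔQ / %ΔP = (-470/2683) / (14.6/95.7) = -1.14824…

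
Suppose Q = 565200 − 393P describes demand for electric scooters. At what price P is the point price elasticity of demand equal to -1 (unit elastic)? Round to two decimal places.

719.08

Ed = −393P/(565200 − 393P). Set this equal to -1:
393P = 1·(565200 − 393P) ⇒ 393P(1 + 1) = 1·565200
P = 1·565200 / (393·2) = 719.0839…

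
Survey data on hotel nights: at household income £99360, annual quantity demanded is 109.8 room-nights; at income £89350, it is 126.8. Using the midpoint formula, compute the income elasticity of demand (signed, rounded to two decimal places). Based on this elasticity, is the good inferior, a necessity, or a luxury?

%ΔQ = (126.8 − 109.8)/[( 109.8 + 126.8)/2] = 17/118.3 = 0.143702…
%ΔIncome = (89350 − 99360)/[( 99360 + 89350)/2] = -10010/94355 = -0.106088…
E_income = (17/118.3) / (-10010/94355) = -1.3545…
E_income < 0 ⇒ inferior good.

-1.35; inferior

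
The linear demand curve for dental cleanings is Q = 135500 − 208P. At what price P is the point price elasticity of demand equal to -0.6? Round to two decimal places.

Ed = −208P/(135500 − 208P). Set this equal to -0.6:
208P = 0.6·(135500 − 208P) ⇒ 208P(1 + 0.6) = 0.6·135500
P = 0.6·135500 / (208·1.6) = 244.2908…

244.29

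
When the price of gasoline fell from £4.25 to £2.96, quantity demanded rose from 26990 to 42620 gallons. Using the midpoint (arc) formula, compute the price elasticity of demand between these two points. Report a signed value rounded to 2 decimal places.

%ΔQ = (42620 − 26990) / [(26990 + 42620)/2] = 15630/34805 = 0.449073…
%ΔP = (2.96 − 4.25) / [(4.25 + 2.96)/2] = -1.29/3.605 = -0.357836…
Arc Ed = %ΔQ / %ΔP = (15630/34805) / (-1.29/3.605) = -1.2549…

-1.25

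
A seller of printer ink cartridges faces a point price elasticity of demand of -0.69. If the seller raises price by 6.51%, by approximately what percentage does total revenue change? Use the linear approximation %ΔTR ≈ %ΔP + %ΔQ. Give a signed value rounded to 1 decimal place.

+2.0%

%ΔQ ≈ Ed × %ΔP = (-0.69) × (+6.51%) = -4.4919%
%ΔTR ≈ %ΔP + %ΔQ = (+6.51%) + (-4.4919%) = +2.0181%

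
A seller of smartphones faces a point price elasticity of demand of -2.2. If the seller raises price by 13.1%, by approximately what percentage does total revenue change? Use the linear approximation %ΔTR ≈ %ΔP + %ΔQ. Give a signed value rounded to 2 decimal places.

%ΔQ ≈ Ed × %ΔP = (-2.2) × (+13.1%) = -28.8200%
%ΔTR ≈ %ΔP + %ΔQ = (+13.1%) + (-28.8200%) = -15.7200%

-15.72%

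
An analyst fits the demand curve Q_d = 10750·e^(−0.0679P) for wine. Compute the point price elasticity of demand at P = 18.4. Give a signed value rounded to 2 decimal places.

-1.25

dQ_d/dP = −0.0679·Q_d = -209.261. At P = 18.4, Q_d = 3081.9.
Ed = (dQ_d/dP)·(P/Q_d) = (-209.261) × (18.4/3081.9) = -1.2493…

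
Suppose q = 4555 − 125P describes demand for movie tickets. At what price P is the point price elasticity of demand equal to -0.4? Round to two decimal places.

10.41

Ed = −125P/(4555 − 125P). Set this equal to -0.4:
125P = 0.4·(4555 − 125P) ⇒ 125P(1 + 0.4) = 0.4·4555
P = 0.4·4555 / (125·1.4) = 10.4114…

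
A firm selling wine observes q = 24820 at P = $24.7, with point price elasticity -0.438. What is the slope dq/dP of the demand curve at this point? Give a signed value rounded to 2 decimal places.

Ed = (dq/dP)·(P/q) ⇒ dq/dP = Ed·q/P = (-0.438)·24820/24.7 = -440.1279…

-440.13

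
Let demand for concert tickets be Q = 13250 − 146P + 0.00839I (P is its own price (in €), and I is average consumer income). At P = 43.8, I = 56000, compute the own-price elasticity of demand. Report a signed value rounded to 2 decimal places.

-0.87

At the given values, Q = 13250 − 146(43.8) + 0.00839(56000) = 7325.04.
∂Q/∂P = −146.
E = (-146) × (43.8/7325.04) = -0.8730…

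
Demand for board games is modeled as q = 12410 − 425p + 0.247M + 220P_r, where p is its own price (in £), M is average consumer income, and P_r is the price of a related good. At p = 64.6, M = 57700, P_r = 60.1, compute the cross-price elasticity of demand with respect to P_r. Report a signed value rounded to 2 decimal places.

1.06

At the given values, q = 12410 − 425(64.6) + 0.247(57700) + 220(60.1) = 12428.9.
∂q/∂P_r = 220.
E = (220) × (60.1/12428.9) = 1.0638…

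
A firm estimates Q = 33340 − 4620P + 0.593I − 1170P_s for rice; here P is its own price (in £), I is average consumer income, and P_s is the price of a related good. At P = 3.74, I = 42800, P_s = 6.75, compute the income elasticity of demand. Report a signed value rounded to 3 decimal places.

0.757

At the given values, Q = 33340 − 4620(3.74) + 0.593(42800) − 1170(6.75) = 33544.1.
∂Q/∂I = 0.593.
E = (0.593) × (42800/33544.1) = 0.75662…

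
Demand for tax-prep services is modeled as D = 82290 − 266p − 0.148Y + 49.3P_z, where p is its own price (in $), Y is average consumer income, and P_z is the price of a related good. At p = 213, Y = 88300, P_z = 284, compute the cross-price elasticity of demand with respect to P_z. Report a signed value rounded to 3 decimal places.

0.527

At the given values, D = 82290 − 266(213) − 0.148(88300) + 49.3(284) = 26564.8.
∂D/∂P_z = 49.3.
E = (49.3) × (284/26564.8) = 0.52705…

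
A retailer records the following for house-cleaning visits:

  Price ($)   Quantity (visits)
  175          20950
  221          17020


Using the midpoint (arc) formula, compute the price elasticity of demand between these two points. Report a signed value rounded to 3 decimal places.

%ΔQ = (17020 − 20950) / [(20950 + 17020)/2] = -3930/18985 = -0.207005…
%ΔP = (221 − 175) / [(175 + 221)/2] = 46/198 = 0.232323…
Arc Ed = %ΔQ / %ΔP = (-3930/18985) / (46/198) = -0.89102…

-0.891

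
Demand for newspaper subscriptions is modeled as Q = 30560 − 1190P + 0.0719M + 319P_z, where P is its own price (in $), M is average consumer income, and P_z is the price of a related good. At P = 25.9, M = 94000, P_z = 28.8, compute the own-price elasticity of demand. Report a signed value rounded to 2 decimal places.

-1.97

At the given values, Q = 30560 − 1190(25.9) + 0.0719(94000) + 319(28.8) = 15684.8.
∂Q/∂P = −1190.
E = (-1190) × (25.9/15684.8) = -1.9650…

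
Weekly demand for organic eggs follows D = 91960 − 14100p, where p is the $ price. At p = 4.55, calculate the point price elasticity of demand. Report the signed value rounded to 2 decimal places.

dD/dp = −14100. At p = 4.55, D = 91960 − 14100(4.55) = 27805.
Ed = (dD/dp)·(p/D) = −14100 × (4.55/27805) = -2.3073…

-2.31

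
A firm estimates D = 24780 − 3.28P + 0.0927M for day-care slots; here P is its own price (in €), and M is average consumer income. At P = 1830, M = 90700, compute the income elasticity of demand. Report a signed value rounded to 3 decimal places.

At the given values, D = 24780 − 3.28(1830) + 0.0927(90700) = 27185.49.
∂D/∂M = 0.0927.
E = (0.0927) × (90700/27185.49) = 0.30927…

0.309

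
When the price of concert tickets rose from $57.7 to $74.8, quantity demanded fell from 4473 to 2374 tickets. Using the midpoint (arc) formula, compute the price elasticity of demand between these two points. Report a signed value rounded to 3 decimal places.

%ΔQ = (2374 − 4473) / [(4473 + 2374)/2] = -2099/3423.5 = -0.613115…
%ΔP = (74.8 − 57.7) / [(57.7 + 74.8)/2] = 17.1/66.25 = 0.258113…
Arc Ed = %ΔQ / %ΔP = (-2099/3423.5) / (17.1/66.25) = -2.37537…

-2.375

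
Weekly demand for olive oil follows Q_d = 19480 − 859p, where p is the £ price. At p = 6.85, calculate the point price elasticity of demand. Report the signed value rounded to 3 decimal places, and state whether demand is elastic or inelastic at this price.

-0.433; inelastic

dQ_d/dp = −859. At p = 6.85, Q_d = 19480 − 859(6.85) = 13595.85.
Ed = (dQ_d/dp)·(p/Q_d) = −859 × (6.85/13595.85) = -0.43279…
|Ed| = 0.433 < 1, so demand is inelastic.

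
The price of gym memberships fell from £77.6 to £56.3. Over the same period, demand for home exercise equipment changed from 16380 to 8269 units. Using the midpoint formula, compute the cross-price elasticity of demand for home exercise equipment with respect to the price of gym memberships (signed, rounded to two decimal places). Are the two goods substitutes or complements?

2.07; substitutes

%ΔQ_{home exercise equipment} = (8269 − 16380)/avg = -8111/12324.5 = -0.658120…
%ΔP_{gym memberships} = (56.3 − 77.6)/avg = -21.3/66.95 = -0.318147…
E_cross = (-8111/12324.5) / (-21.3/66.95) = 2.0685…
E_cross > 0 ⇒ the goods are substitutes.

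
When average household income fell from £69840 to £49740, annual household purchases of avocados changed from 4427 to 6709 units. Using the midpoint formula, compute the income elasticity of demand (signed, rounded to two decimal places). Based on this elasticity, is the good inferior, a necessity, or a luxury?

%ΔQ = (6709 − 4427)/[( 4427 + 6709)/2] = 2282/5568 = 0.409841…
%ΔIncome = (49740 − 69840)/[( 69840 + 49740)/2] = -20100/59790 = -0.336176…
E_income = (2282/5568) / (-20100/59790) = -1.2191…
E_income < 0 ⇒ inferior good.

-1.22; inferior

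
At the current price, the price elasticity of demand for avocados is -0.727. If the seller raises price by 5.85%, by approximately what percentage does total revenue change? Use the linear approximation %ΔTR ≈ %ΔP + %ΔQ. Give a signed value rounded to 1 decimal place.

+1.6%

%ΔQ ≈ Ed × %ΔP = (-0.727) × (+5.85%) = -4.2530%
%ΔTR ≈ %ΔP + %ΔQ = (+5.85%) + (-4.2530%) = +1.5971%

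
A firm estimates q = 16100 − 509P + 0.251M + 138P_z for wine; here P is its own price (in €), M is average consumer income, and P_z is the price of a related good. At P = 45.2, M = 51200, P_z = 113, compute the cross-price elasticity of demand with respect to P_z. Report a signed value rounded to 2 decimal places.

0.72

At the given values, q = 16100 − 509(45.2) + 0.251(51200) + 138(113) = 21538.4.
∂q/∂P_z = 138.
E = (138) × (113/21538.4) = 0.7240…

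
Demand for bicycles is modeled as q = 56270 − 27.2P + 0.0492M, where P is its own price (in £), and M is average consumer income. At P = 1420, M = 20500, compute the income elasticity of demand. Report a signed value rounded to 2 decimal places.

0.05

At the given values, q = 56270 − 27.2(1420) + 0.0492(20500) = 18654.6.
∂q/∂M = 0.0492.
E = (0.0492) × (20500/18654.6) = 0.0540…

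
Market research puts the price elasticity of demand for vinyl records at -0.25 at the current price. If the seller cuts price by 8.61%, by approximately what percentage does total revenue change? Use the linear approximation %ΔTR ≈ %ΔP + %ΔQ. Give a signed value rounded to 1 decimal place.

-6.5%

%ΔQ ≈ Ed × %ΔP = (-0.25) × (-8.61%) = +2.1525%
%ΔTR ≈ %ΔP + %ΔQ = (-8.61%) + (+2.1525%) = -6.4575%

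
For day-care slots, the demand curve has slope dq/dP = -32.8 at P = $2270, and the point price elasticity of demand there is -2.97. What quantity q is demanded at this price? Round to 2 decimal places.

25069.36

Ed = (dq/dP)·(P/q) ⇒ q = (dq/dP)·P/Ed = (-32.8)·2270/(-2.97) = 25069.3602…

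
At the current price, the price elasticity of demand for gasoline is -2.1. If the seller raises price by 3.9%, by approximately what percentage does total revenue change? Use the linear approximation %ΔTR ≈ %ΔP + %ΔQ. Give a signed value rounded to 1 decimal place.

-4.3%

%ΔQ ≈ Ed × %ΔP = (-2.1) × (+3.9%) = -8.1900%
%ΔTR ≈ %ΔP + %ΔQ = (+3.9%) + (-8.1900%) = -4.2900%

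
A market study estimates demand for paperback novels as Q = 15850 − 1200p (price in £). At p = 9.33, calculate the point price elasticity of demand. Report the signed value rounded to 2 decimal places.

dQ/dp = −1200. At p = 9.33, Q = 15850 − 1200(9.33) = 4654.
Ed = (dQ/dp)·(p/Q) = −1200 × (9.33/4654) = -2.4056…

-2.41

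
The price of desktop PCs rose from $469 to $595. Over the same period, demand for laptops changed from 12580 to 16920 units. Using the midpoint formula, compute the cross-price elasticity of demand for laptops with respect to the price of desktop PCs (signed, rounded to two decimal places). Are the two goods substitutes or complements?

%ΔQ_{laptops} = (16920 − 12580)/avg = 4340/14750 = 0.294237…
%ΔP_{desktop PCs} = (595 − 469)/avg = 126/532 = 0.236842…
E_cross = (4340/14750) / (126/532) = 1.2423…
E_cross > 0 ⇒ the goods are substitutes.

1.24; substitutes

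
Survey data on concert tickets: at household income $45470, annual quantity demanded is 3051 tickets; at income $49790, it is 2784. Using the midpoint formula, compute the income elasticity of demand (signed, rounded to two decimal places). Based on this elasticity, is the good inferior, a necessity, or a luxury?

%ΔQ = (2784 − 3051)/[( 3051 + 2784)/2] = -267/2917.5 = -0.091516…
%ΔIncome = (49790 − 45470)/[( 45470 + 49790)/2] = 4320/47630 = 0.090699…
E_income = (-267/2917.5) / (4320/47630) = -1.0090…
E_income < 0 ⇒ inferior good.

-1.01; inferior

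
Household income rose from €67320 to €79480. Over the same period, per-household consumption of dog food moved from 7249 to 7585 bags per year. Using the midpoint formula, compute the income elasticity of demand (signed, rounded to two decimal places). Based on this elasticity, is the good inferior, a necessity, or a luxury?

0.27; necessity

%ΔQ = (7585 − 7249)/[( 7249 + 7585)/2] = 336/7417 = 0.045301…
%ΔIncome = (79480 − 67320)/[( 67320 + 79480)/2] = 12160/73400 = 0.165667…
E_income = (336/7417) / (12160/73400) = 0.2734…
0 < E_income < 1 ⇒ normal good, necessity.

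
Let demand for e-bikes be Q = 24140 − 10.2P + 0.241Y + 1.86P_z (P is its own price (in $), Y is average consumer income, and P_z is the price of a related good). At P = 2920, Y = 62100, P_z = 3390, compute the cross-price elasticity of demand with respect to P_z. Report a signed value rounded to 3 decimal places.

At the given values, Q = 24140 − 10.2(2920) + 0.241(62100) + 1.86(3390) = 15627.5.
∂Q/∂P_z = 1.86.
E = (1.86) × (3390/15627.5) = 0.40348…

0.403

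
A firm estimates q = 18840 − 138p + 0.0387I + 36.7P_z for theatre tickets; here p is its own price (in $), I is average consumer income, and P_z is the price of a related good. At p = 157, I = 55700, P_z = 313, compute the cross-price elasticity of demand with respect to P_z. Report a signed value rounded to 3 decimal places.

At the given values, q = 18840 − 138(157) + 0.0387(55700) + 36.7(313) = 10816.69.
∂q/∂P_z = 36.7.
E = (36.7) × (313/10816.69) = 1.06197…

1.062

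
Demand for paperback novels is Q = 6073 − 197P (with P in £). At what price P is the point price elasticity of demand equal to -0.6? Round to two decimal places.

Ed = −197P/(6073 − 197P). Set this equal to -0.6:
197P = 0.6·(6073 − 197P) ⇒ 197P(1 + 0.6) = 0.6·6073
P = 0.6·6073 / (197·1.6) = 11.5602…

11.56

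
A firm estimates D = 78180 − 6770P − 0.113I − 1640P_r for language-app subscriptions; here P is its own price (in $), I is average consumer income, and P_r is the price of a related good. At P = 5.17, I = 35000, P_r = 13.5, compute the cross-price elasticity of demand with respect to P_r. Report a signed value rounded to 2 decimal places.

At the given values, D = 78180 − 6770(5.17) − 0.113(35000) − 1640(13.5) = 17084.1.
∂D/∂P_r = -1640.
E = (-1640) × (13.5/17084.1) = -1.2959…

-1.30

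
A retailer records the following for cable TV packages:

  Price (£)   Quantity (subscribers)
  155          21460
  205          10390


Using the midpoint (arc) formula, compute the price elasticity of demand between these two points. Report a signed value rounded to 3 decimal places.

%ΔQ = (10390 − 21460) / [(21460 + 10390)/2] = -11070/15925 = -0.695133…
%ΔP = (205 − 155) / [(155 + 205)/2] = 50/180 = 0.277777…
Arc Ed = %ΔQ / %ΔP = (-11070/15925) / (50/180) = -2.50248…

-2.502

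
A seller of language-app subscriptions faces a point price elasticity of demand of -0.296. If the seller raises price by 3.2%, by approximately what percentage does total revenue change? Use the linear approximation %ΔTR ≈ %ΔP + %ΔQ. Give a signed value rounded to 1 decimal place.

+2.3%

%ΔQ ≈ Ed × %ΔP = (-0.296) × (+3.2%) = -0.9472%
%ΔTR ≈ %ΔP + %ΔQ = (+3.2%) + (-0.9472%) = +2.2528%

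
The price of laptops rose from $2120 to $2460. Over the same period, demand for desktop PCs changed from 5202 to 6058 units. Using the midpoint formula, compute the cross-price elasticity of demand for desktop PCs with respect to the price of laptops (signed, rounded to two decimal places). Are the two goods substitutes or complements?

1.02; substitutes

%ΔQ_{desktop PCs} = (6058 − 5202)/avg = 856/5630 = 0.152042…
%ΔP_{laptops} = (2460 − 2120)/avg = 340/2290 = 0.148471…
E_cross = (856/5630) / (340/2290) = 1.0240…
E_cross > 0 ⇒ the goods are substitutes.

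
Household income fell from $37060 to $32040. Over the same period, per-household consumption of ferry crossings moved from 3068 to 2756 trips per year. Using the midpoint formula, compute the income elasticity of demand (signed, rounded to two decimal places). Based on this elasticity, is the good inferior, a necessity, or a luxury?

%ΔQ = (2756 − 3068)/[( 3068 + 2756)/2] = -312/2912 = -0.107142…
%ΔIncome = (32040 − 37060)/[( 37060 + 32040)/2] = -5020/34550 = -0.145296…
E_income = (-312/2912) / (-5020/34550) = 0.7374…
0 < E_income < 1 ⇒ normal good, necessity.

0.74; necessity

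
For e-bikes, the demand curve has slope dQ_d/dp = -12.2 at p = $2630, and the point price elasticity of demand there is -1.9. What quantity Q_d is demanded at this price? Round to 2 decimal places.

Ed = (dQ_d/dp)·(p/Q_d) ⇒ Q_d = (dQ_d/dp)·p/Ed = (-12.2)·2630/(-1.9) = 16887.3684…

16887.37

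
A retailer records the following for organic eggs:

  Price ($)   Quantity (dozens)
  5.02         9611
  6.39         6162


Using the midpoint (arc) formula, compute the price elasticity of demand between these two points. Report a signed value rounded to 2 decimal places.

%ΔQ = (6162 − 9611) / [(9611 + 6162)/2] = -3449/7886.5 = -0.437329…
%ΔP = (6.39 − 5.02) / [(5.02 + 6.39)/2] = 1.37/5.705 = 0.240140…
Arc Ed = %ΔQ / %ΔP = (-3449/7886.5) / (1.37/5.705) = -1.8211…

-1.82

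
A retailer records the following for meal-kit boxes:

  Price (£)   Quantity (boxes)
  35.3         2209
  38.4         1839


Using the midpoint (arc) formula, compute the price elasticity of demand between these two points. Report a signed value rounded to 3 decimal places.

-2.173

%ΔQ = (1839 − 2209) / [(2209 + 1839)/2] = -370/2024 = -0.182806…
%ΔP = (38.4 − 35.3) / [(35.3 + 38.4)/2] = 3.1/36.85 = 0.084124…
Arc Ed = %ΔQ / %ΔP = (-370/2024) / (3.1/36.85) = -2.17303…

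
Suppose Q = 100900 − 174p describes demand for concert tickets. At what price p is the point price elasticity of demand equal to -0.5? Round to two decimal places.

Ed = −174p/(100900 − 174p). Set this equal to -0.5:
174p = 0.5·(100900 − 174p) ⇒ 174p(1 + 0.5) = 0.5·100900
p = 0.5·100900 / (174·1.5) = 193.2950…

193.30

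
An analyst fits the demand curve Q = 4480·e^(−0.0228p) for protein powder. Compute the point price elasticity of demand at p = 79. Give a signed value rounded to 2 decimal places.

-1.80

dQ/dp = −0.0228·Q = -16.864. At p = 79, Q = 739.651.
Ed = (dQ/dp)·(p/Q) = (-16.864) × (79/739.651) = -1.8012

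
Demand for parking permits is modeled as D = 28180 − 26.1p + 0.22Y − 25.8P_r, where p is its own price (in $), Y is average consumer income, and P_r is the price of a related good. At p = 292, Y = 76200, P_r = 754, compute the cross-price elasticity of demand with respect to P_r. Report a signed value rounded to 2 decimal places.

At the given values, D = 28180 − 26.1(292) + 0.22(76200) − 25.8(754) = 17869.6.
∂D/∂P_r = -25.8.
E = (-25.8) × (754/17869.6) = -1.0886…

-1.09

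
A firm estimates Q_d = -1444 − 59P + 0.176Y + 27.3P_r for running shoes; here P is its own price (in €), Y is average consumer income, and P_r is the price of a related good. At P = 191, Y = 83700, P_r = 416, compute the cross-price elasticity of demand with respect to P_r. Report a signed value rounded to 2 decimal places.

At the given values, Q_d = -1444 − 59(191) + 0.176(83700) + 27.3(416) = 13375.
∂Q_d/∂P_r = 27.3.
E = (27.3) × (416/13375) = 0.8491…

0.85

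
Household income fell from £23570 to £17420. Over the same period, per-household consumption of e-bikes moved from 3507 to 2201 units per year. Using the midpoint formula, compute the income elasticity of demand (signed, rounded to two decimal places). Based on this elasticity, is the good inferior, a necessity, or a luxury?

%ΔQ = (2201 − 3507)/[( 3507 + 2201)/2] = -1306/2854 = -0.457603…
%ΔIncome = (17420 − 23570)/[( 23570 + 17420)/2] = -6150/20495 = -0.300073…
E_income = (-1306/2854) / (-6150/20495) = 1.5249…
E_income > 1 ⇒ normal good, luxury.

1.52; luxury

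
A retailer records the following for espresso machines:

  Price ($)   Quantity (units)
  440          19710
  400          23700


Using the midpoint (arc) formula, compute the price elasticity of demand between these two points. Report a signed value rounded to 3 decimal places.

%ΔQ = (23700 − 19710) / [(19710 + 23700)/2] = 3990/21705 = 0.183828…
%ΔP = (400 − 440) / [(440 + 400)/2] = -40/420 = -0.095238…
Arc Ed = %ΔQ / %ΔP = (3990/21705) / (-40/420) = -1.93020…

-1.930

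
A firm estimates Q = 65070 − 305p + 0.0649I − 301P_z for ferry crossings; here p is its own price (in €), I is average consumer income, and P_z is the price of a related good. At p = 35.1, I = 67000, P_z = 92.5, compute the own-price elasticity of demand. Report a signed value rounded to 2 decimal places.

At the given values, Q = 65070 − 305(35.1) + 0.0649(67000) − 301(92.5) = 30870.3.
∂Q/∂p = −305.
E = (-305) × (35.1/30870.3) = -0.3467…

-0.35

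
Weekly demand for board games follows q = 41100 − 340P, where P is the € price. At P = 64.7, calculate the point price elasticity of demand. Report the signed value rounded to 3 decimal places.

-1.152

dq/dP = −340. At P = 64.7, q = 41100 − 340(64.7) = 19102.
Ed = (dq/dP)·(P/q) = −340 × (64.7/19102) = -1.15160…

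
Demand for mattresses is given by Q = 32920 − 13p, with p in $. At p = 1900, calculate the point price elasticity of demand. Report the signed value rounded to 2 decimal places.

dQ/dp = −13. At p = 1900, Q = 32920 − 13(1900) = 8220.
Ed = (dQ/dp)·(p/Q) = −13 × (1900/8220) = -3.0048…

-3.00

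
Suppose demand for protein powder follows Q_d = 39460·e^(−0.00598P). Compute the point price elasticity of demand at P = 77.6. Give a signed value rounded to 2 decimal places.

dQ_d/dP = −0.00598·Q_d = -148.363. At P = 77.6, Q_d = 24809.8.
Ed = (dQ_d/dP)·(P/Q_d) = (-148.363) × (77.6/24809.8) = -0.4640…

-0.46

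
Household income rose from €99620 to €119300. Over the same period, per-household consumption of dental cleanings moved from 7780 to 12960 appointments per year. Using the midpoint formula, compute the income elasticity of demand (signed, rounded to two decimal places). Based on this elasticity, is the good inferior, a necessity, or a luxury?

2.78; luxury

%ΔQ = (12960 − 7780)/[( 7780 + 12960)/2] = 5180/10370 = 0.499517…
%ΔIncome = (119300 − 99620)/[( 99620 + 119300)/2] = 19680/109460 = 0.179791…
E_income = (5180/10370) / (19680/109460) = 2.7783…
E_income > 1 ⇒ normal good, luxury.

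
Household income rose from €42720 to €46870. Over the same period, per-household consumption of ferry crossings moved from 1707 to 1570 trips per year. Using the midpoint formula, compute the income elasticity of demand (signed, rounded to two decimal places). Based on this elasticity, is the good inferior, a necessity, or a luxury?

-0.90; inferior

%ΔQ = (1570 − 1707)/[( 1707 + 1570)/2] = -137/1638.5 = -0.083613…
%ΔIncome = (46870 − 42720)/[( 42720 + 46870)/2] = 4150/44795 = 0.092644…
E_income = (-137/1638.5) / (4150/44795) = -0.9025…
E_income < 0 ⇒ inferior good.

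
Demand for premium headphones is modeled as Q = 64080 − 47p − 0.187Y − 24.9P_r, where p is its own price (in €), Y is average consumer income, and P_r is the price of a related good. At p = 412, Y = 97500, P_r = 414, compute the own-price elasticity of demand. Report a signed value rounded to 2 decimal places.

At the given values, Q = 64080 − 47(412) − 0.187(97500) − 24.9(414) = 16174.9.
∂Q/∂p = −47.
E = (-47) × (412/16174.9) = -1.1971…

-1.20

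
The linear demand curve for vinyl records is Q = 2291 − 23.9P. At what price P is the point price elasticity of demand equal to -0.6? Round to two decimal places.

Ed = −23.9P/(2291 − 23.9P). Set this equal to -0.6:
23.9P = 0.6·(2291 − 23.9P) ⇒ 23.9P(1 + 0.6) = 0.6·2291
P = 0.6·2291 / (23.9·1.6) = 35.9466…

35.95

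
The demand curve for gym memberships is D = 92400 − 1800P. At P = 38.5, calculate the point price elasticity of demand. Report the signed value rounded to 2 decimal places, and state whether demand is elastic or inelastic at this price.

dD/dP = −1800. At P = 38.5, D = 92400 − 1800(38.5) = 23100.
Ed = (dD/dP)·(P/D) = −1800 × (38.5/23100) = -3
|Ed| = 3.00 > 1, so demand is elastic.

-3.00; elastic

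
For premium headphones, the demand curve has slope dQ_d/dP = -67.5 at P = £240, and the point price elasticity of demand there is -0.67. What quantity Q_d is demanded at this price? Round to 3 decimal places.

24179.104

Ed = (dQ_d/dP)·(P/Q_d) ⇒ Q_d = (dQ_d/dP)·P/Ed = (-67.5)·240/(-0.67) = 24179.10447…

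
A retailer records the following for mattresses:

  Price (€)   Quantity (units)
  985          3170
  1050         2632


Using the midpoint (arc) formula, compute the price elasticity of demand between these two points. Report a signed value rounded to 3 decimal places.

%ΔQ = (2632 − 3170) / [(3170 + 2632)/2] = -538/2901 = -0.185453…
%ΔP = (1050 − 985) / [(985 + 1050)/2] = 65/1017.5 = 0.063882…
Arc Ed = %ΔQ / %ΔP = (-538/2901) / (65/1017.5) = -2.90305…

-2.903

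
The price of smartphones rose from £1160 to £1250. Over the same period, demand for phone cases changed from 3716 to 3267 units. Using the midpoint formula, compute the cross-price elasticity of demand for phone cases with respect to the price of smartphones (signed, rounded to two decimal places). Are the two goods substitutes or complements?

%ΔQ_{phone cases} = (3267 − 3716)/avg = -449/3491.5 = -0.128598…
%ΔP_{smartphones} = (1250 − 1160)/avg = 90/1205 = 0.074688…
E_cross = (-449/3491.5) / (90/1205) = -1.7217…
E_cross < 0 ⇒ the goods are complements.

-1.72; complements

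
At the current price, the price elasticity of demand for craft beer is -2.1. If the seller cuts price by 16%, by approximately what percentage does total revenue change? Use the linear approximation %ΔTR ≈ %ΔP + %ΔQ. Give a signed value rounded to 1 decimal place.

%ΔQ ≈ Ed × %ΔP = (-2.1) × (-16%) = +33.6000%
%ΔTR ≈ %ΔP + %ΔQ = (-16%) + (+33.6000%) = +17.6000%

+17.6%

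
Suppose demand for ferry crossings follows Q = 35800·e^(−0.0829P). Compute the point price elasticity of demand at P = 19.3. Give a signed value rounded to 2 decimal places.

-1.60

dQ/dP = −0.0829·Q = -599.211. At P = 19.3, Q = 7228.11.
Ed = (dQ/dP)·(P/Q) = (-599.211) × (19.3/7228.11) = -1.5999…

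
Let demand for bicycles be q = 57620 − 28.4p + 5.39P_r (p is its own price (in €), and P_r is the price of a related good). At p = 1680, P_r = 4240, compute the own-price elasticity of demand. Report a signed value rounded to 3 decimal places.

-1.456

At the given values, q = 57620 − 28.4(1680) + 5.39(4240) = 32761.6.
∂q/∂p = −28.4.
E = (-28.4) × (1680/32761.6) = -1.45633…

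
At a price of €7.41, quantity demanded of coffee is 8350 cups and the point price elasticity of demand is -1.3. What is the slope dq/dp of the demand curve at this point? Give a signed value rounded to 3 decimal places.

-1464.912

Ed = (dq/dp)·(p/q) ⇒ dq/dp = Ed·q/p = (-1.3)·8350/7.41 = -1464.91228…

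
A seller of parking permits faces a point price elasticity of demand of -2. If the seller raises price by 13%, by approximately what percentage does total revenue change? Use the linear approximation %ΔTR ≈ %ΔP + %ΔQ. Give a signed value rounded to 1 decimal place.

%ΔQ ≈ Ed × %ΔP = (-2) × (+13%) = -26.0000%
%ΔTR ≈ %ΔP + %ΔQ = (+13%) + (-26.0000%) = -13.0000%

-13.0%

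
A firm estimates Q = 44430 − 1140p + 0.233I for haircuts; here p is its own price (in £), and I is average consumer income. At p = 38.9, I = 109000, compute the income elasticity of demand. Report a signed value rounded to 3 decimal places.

At the given values, Q = 44430 − 1140(38.9) + 0.233(109000) = 25481.
∂Q/∂I = 0.233.
E = (0.233) × (109000/25481) = 0.99670…

0.997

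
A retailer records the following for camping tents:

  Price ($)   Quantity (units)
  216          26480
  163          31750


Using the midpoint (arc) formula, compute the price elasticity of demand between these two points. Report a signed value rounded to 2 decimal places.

%ΔQ = (31750 − 26480) / [(26480 + 31750)/2] = 5270/29115 = 0.181006…
%ΔP = (163 − 216) / [(216 + 163)/2] = -53/189.5 = -0.279683…
Arc Ed = %ΔQ / %ΔP = (5270/29115) / (-53/189.5) = -0.6471…

-0.65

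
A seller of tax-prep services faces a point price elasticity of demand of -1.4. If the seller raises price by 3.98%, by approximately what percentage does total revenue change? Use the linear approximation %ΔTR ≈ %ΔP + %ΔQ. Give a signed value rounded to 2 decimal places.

-1.59%

%ΔQ ≈ Ed × %ΔP = (-1.4) × (+3.98%) = -5.5720%
%ΔTR ≈ %ΔP + %ΔQ = (+3.98%) + (-5.5720%) = -1.5920%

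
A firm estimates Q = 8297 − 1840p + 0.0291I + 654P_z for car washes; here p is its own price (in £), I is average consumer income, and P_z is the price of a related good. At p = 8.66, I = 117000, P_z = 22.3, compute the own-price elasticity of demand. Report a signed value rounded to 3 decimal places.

-1.539

At the given values, Q = 8297 − 1840(8.66) + 0.0291(117000) + 654(22.3) = 10351.5.
∂Q/∂p = −1840.
E = (-1840) × (8.66/10351.5) = -1.53933…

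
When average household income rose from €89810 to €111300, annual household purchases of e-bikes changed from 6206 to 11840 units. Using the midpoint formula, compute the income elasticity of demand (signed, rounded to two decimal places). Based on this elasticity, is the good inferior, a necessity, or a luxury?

2.92; luxury

%ΔQ = (11840 − 6206)/[( 6206 + 11840)/2] = 5634/9023 = 0.624404…
%ΔIncome = (111300 − 89810)/[( 89810 + 111300)/2] = 21490/100555 = 0.213713…
E_income = (5634/9023) / (21490/100555) = 2.9216…
E_income > 1 ⇒ normal good, luxury.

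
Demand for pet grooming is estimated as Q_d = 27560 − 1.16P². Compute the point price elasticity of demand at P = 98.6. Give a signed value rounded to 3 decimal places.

dQ_d/dP = −2·1.16·P = -228.752. At P = 98.6, Q_d = 16282.5264.
Ed = (dQ_d/dP)·(P/Q_d) = (-228.752) × (98.6/16282.5264) = -1.38522…

-1.385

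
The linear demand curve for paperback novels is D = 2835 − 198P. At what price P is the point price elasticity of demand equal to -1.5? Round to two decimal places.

Ed = −198P/(2835 − 198P). Set this equal to -1.5:
198P = 1.5·(2835 − 198P) ⇒ 198P(1 + 1.5) = 1.5·2835
P = 1.5·2835 / (198·2.5) = 8.5909…

8.59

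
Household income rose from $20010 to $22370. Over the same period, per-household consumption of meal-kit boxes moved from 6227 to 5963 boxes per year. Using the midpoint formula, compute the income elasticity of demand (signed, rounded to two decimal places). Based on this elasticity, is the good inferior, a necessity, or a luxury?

-0.39; inferior

%ΔQ = (5963 − 6227)/[( 6227 + 5963)/2] = -264/6095 = -0.043314…
%ΔIncome = (22370 − 20010)/[( 20010 + 22370)/2] = 2360/21190 = 0.111373…
E_income = (-264/6095) / (2360/21190) = -0.3889…
E_income < 0 ⇒ inferior good.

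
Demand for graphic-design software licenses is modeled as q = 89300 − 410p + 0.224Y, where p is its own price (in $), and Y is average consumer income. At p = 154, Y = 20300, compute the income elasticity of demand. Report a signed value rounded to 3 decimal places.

At the given values, q = 89300 − 410(154) + 0.224(20300) = 30707.2.
∂q/∂Y = 0.224.
E = (0.224) × (20300/30707.2) = 0.14808…

0.148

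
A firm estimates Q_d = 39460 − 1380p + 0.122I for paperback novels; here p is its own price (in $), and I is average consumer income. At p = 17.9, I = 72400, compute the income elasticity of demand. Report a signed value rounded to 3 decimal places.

At the given values, Q_d = 39460 − 1380(17.9) + 0.122(72400) = 23590.8.
∂Q_d/∂I = 0.122.
E = (0.122) × (72400/23590.8) = 0.37441…

0.374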